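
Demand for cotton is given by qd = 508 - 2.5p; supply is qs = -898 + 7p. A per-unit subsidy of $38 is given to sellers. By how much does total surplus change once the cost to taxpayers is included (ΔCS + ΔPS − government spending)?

Net change in total surplus = -$1330

Pre-subsidy: 508 - 2.5p = -898 + 7p gives p* = 148, q* = 138.
With the subsidy, sellers receive ps = pb + 38 for each unit, where pb is the price buyers pay.
Supply in terms of pb becomes qs = -898 + 7(pb + 38) = -632 + 7pb. Setting this equal to demand: 508 - 2.5pb = -632 + 7pb, so pb = 120.
Sellers receive ps = 120 + 38 = 158; q' = 508 − 2.5·120 = 208.
ΔCS = ½(138 + 208)(148 − 120) = 4844; ΔPS = ½(138 + 208)(158 − 148) = 1730.
Government spending = 38 × 208 = 7904.
Net change = 4844 + 1730 − 7904 = -1330. The loss equals the DWL triangle ½·38·70.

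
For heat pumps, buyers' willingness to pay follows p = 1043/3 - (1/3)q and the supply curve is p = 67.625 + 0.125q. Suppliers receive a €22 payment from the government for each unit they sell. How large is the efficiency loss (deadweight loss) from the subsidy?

Pre-subsidy: 1043/3 - (1/3)q = 67.625 + 0.125q gives q* = 611 and p* = 144.
With the subsidy, sellers receive ps = pb + 22 for each unit, where pb is the price buyers pay.
On the curves, pb = 1043/3 - (1/3)q and ps = 67.625 + 0.125q; the wedge ps − pb = 22 gives 67.625 + 0.125q − (1043/3 - (1/3)q) = 22, so q' = 659.
Then pb = 1043/3 − (1/3)·659 = 128 and ps = 67.625 + 0.125·659 = 150.
The subsidy expands output by 659 − 611 = 48 past the efficient level; on those units the gap between marginal cost and willingness to pay runs from 0 up to 22.
DWL = ½ × 22 × 48 = 528.

Deadweight loss = €528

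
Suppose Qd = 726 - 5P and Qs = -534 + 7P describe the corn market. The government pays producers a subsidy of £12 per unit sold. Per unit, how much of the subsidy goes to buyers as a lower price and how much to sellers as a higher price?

Buyers gain £7 per unit; sellers gain £5 per unit

Pre-subsidy: 726 - 5P = -534 + 7P gives P* = 105, Q* = 201.
With the subsidy, sellers receive Ps = Pb + 12 for each unit, where Pb is the price buyers pay.
Supply in terms of Pb becomes Qs = -534 + 7(Pb + 12) = -450 + 7Pb. Setting this equal to demand: 726 - 5Pb = -450 + 7Pb, so Pb = 98.
Sellers receive Ps = 98 + 12 = 110; Q' = 726 − 5·98 = 236.
Buyers' price falls by P* − Pb = 105 − 98 = 7; sellers' price rises by Ps − P* = 110 − 105 = 5.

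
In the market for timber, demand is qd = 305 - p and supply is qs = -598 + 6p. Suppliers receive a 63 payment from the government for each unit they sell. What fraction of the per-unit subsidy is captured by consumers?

Pre-subsidy: 305 - p = -598 + 6p gives p* = 129, q* = 176.
With the subsidy, sellers receive ps = pb + 63 for each unit, where pb is the price buyers pay.
Supply in terms of pb becomes qs = -598 + 6(pb + 63) = -220 + 6pb. Setting this equal to demand: 305 - pb = -220 + 6pb, so pb = 75.
Sellers receive ps = 75 + 63 = 138; q' = 305 − 1·75 = 230.
Buyers' price falls by p* − pb = 129 − 75 = 54; sellers' price rises by ps − p* = 138 − 129 = 9.
So consumers capture 54/63 = 6/7 of each unit of subsidy.

Consumer share = 6/7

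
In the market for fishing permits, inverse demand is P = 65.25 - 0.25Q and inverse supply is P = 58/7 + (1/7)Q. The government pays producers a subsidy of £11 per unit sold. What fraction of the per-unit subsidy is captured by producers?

Producer share = 4/11

Pre-subsidy: 65.25 - 0.25Q = 58/7 + (1/7)Q gives Q* = 145 and P* = 29.
With the subsidy, sellers receive Ps = Pb + 11 for each unit, where Pb is the price buyers pay.
On the curves, Pb = 65.25 - 0.25Q and Ps = 58/7 + (1/7)Q; the wedge Ps − Pb = 11 gives 58/7 + (1/7)Q − (65.25 - 0.25Q) = 11, so Q' = 173.
Then Pb = 65.25 − 0.25·173 = 22 and Ps = 58/7 + (1/7)·173 = 33.
Buyers' price falls by P* − Pb = 29 − 22 = 7; sellers' price rises by Ps − P* = 33 − 29 = 4.
So producers capture 4/11 = 4/11 of each unit of subsidy.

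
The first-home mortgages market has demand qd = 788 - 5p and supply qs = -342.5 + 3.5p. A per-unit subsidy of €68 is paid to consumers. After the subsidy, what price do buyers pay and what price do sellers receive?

Pre-subsidy: 788 - 5p = -342.5 + 3.5p gives p* = 133, q* = 123.
With the rebate, buyers effectively pay pb = ps − 68, where ps is the price sellers receive.
Demand in terms of ps becomes qd = 788 − 5(ps − 68) = 1128 - 5ps. Setting this equal to supply: 1128 - 5ps = -342.5 + 3.5ps, so ps = 173.
Buyers pay pb = 173 − 68 = 105; q' = -342.5 + 3.5·173 = 263.

Buyers pay €105; sellers receive €173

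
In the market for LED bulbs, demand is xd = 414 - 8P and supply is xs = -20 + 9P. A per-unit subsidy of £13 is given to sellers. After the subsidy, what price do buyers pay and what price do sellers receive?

Buyers pay 317/17; sellers receive 538/17

Pre-subsidy: 414 - 8P = -20 + 9P gives P* = 434/17, x* = 3566/17.
With the subsidy, sellers receive Ps = Pb + 13 for each unit, where Pb is the price buyers pay.
Supply in terms of Pb becomes xs = -20 + 9(Pb + 13) = 97 + 9Pb. Setting this equal to demand: 414 - 8Pb = 97 + 9Pb, so Pb = 317/17.
Sellers receive Ps = 317/17 + 13 = 538/17; x' = 414 − 8·(317/17) = 4502/17.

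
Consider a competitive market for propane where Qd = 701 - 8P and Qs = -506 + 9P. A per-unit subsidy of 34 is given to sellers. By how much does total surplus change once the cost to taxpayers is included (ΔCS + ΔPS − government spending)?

Pre-subsidy: 701 - 8P = -506 + 9P gives P* = 71, Q* = 133.
With the subsidy, sellers receive Ps = Pb + 34 for each unit, where Pb is the price buyers pay.
Supply in terms of Pb becomes Qs = -506 + 9(Pb + 34) = -200 + 9Pb. Setting this equal to demand: 701 - 8Pb = -200 + 9Pb, so Pb = 53.
Sellers receive Ps = 53 + 34 = 87; Q' = 701 − 8·53 = 277.
ΔCS = ½(133 + 277)(71 − 53) = 3690; ΔPS = ½(133 + 277)(87 − 71) = 3280.
Government spending = 34 × 277 = 9418.
Net change = 3690 + 3280 − 9418 = -2448. The loss equals the DWL triangle ½·34·144.

Net change in total surplus = -2448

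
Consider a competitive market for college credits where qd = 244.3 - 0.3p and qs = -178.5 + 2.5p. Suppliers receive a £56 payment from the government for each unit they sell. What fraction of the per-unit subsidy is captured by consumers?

Pre-subsidy: 244.3 - 0.3p = -178.5 + 2.5p gives p* = 151, q* = 199.
With the subsidy, sellers receive ps = pb + 56 for each unit, where pb is the price buyers pay.
Supply in terms of pb becomes qs = -178.5 + 2.5(pb + 56) = -38.5 + 2.5pb. Setting this equal to demand: 244.3 - 0.3pb = -38.5 + 2.5pb, so pb = 101.
Sellers receive ps = 101 + 56 = 157; q' = 244.3 − 0.3·101 = 214.
Buyers' price falls by p* − pb = 151 − 101 = 50; sellers' price rises by ps − p* = 157 − 151 = 6.
So consumers capture 50/56 = 25/28 of each unit of subsidy.

Consumer share = 25/28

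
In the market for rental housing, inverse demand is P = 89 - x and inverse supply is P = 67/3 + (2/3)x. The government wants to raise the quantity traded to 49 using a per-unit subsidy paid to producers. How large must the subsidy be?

Required subsidy s = 15 per unit

At x = 49, from the demand curve buyers pay Pb = 89 − 1·49 = 40; from the supply curve sellers need Ps = 67/3 + (2/3)·49 = 55.
The subsidy must fill the gap: s = Ps − Pb = 55 − 40 = 15.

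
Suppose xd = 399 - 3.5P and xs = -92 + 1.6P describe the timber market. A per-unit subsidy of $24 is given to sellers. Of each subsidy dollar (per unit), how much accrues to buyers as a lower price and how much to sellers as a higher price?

Pre-subsidy: 399 - 3.5P = -92 + 1.6P gives P* = 4910/51, x* = 3164/51.
With the subsidy, sellers receive Ps = Pb + 24 for each unit, where Pb is the price buyers pay.
Supply in terms of Pb becomes xs = -92 + 1.6(Pb + 24) = -53.6 + 1.6Pb. Setting this equal to demand: 399 - 3.5Pb = -53.6 + 1.6Pb, so Pb = 4526/51.
Sellers receive Ps = 4526/51 + 24 = 5750/51; x' = 399 − 3.5·(4526/51) = 4508/51.
Buyers' price falls by P* − Pb = 4910/51 − 4526/51 = 128/17; sellers' price rises by Ps − P* = 5750/51 − 4910/51 = 280/17.

Buyers gain 128/17 per unit; sellers gain 280/17 per unit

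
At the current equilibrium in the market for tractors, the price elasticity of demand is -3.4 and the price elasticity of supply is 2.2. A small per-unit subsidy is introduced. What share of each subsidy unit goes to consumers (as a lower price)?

For a small subsidy around the equilibrium, the benefit split depends on the relative slopes, which at a point are proportional to the elasticities.
Buyer share = εs/(εs + |εd|) = 2.2/(2.2 + 3.4) = 11/28; seller share = |εd|/(εs + |εd|) = 17/28.

Consumer share = 11/28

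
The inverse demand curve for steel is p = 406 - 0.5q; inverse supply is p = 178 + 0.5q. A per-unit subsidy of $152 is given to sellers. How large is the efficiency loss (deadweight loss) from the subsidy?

Pre-subsidy: 406 - 0.5q = 178 + 0.5q gives q* = 228 and p* = 292.
With the subsidy, sellers receive ps = pb + 152 for each unit, where pb is the price buyers pay.
On the curves, pb = 406 - 0.5q and ps = 178 + 0.5q; the wedge ps − pb = 152 gives 178 + 0.5q − (406 - 0.5q) = 152, so q' = 380.
Then pb = 406 − 0.5·380 = 216 and ps = 178 + 0.5·380 = 368.
The subsidy expands output by 380 − 228 = 152 past the efficient level; on those units the gap between marginal cost and willingness to pay runs from 0 up to 152.
DWL = ½ × 152 × 152 = 11552.

Deadweight loss = $11552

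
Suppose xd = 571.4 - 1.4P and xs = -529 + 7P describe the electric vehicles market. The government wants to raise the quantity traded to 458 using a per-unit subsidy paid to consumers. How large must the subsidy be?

Required subsidy s = 60 per unit

At x = 458, invert demand for the buyer price: Pb = (571.4 − 458)/1.4 = 81; invert supply for the seller price: Ps = (458 − (-529))/7 = 141.
The subsidy must fill the gap: s = Ps − Pb = 141 − 81 = 60.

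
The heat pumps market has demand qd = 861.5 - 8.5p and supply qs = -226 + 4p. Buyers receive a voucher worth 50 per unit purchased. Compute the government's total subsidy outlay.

Pre-subsidy: 861.5 - 8.5p = -226 + 4p gives p* = 87, q* = 122.
With the rebate, buyers effectively pay pb = ps − 50, where ps is the price sellers receive.
Demand in terms of ps becomes qd = 861.5 − 8.5(ps − 50) = 1286.5 - 8.5ps. Setting this equal to supply: 1286.5 - 8.5ps = -226 + 4ps, so ps = 121.
Buyers pay pb = 121 − 50 = 71; q' = -226 + 4·121 = 258.
Government outlay = subsidy × quantity = 50 × 258 = 12900.

Government cost = 12900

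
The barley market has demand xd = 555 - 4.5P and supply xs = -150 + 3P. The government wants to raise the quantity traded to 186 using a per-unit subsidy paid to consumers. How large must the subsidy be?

At x = 186, invert demand for the buyer price: Pb = (555 − 186)/4.5 = 82; invert supply for the seller price: Ps = (186 − (-150))/3 = 112.
The subsidy must fill the gap: s = Ps − Pb = 112 − 82 = 30.

Required subsidy s = 30 per unit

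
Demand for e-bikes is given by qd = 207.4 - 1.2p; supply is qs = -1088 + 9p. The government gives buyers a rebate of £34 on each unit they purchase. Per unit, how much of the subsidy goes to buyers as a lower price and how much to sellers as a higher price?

Buyers gain £30 per unit; sellers gain £4 per unit

Pre-subsidy: 207.4 - 1.2p = -1088 + 9p gives p* = 127, q* = 55.
With the rebate, buyers effectively pay pb = ps − 34, where ps is the price sellers receive.
Demand in terms of ps becomes qd = 207.4 − 1.2(ps − 34) = 248.2 - 1.2ps. Setting this equal to supply: 248.2 - 1.2ps = -1088 + 9ps, so ps = 131.
Buyers pay pb = 131 − 34 = 97; q' = -1088 + 9·131 = 91.
Buyers' price falls by p* − pb = 127 − 97 = 30; sellers' price rises by ps − p* = 131 − 127 = 4.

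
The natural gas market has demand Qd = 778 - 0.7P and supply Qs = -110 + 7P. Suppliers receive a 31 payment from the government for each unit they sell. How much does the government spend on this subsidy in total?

Government cost = 22227

Pre-subsidy: 778 - 0.7P = -110 + 7P gives P* = 8880/77, Q* = 7670/11.
With the subsidy, sellers receive Ps = Pb + 31 for each unit, where Pb is the price buyers pay.
Supply in terms of Pb becomes Qs = -110 + 7(Pb + 31) = 107 + 7Pb. Setting this equal to demand: 778 - 0.7Pb = 107 + 7Pb, so Pb = 610/7.
Sellers receive Ps = 610/7 + 31 = 827/7; Q' = 778 − 0.7·(610/7) = 717.
Government outlay = subsidy × quantity = 31 × 717 = 22227.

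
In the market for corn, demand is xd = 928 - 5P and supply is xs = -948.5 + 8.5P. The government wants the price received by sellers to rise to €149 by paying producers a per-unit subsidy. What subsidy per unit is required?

At a seller price of 149, quantity supplied is -948.5 + 8.5·149 = 318.
Buyers absorb 318 only when they pay Pb with 928 − 5·Pb = 318, i.e. Pb = 122.
s = Ps − Pb = 149 − 122 = 27.

Required subsidy s = €27 per unit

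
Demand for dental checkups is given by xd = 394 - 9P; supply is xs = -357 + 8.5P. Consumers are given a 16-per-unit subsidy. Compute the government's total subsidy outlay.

Government cost = 8704/7

Pre-subsidy: 394 - 9P = -357 + 8.5P gives P* = 1502/35, x* = 272/35.
With the rebate, buyers effectively pay Pb = Ps − 16, where Ps is the price sellers receive.
Demand in terms of Ps becomes xd = 394 − 9(Ps − 16) = 538 - 9Ps. Setting this equal to supply: 538 - 9Ps = -357 + 8.5Ps, so Ps = 358/7.
Buyers pay Pb = 358/7 − 16 = 246/7; x' = -357 + 8.5·(358/7) = 544/7.
Government outlay = subsidy × quantity = 16 × 544/7 = 8704/7.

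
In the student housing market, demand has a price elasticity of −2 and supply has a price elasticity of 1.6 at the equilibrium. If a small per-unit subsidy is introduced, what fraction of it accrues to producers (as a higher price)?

For a small subsidy around the equilibrium, the benefit split depends on the relative slopes, which at a point are proportional to the elasticities.
Buyer share = εs/(εs + |εd|) = 1.6/(1.6 + 2) = 4/9; seller share = |εd|/(εs + |εd|) = 5/9.
So producers capture 5/9 of the subsidy.

Producer share = 5/9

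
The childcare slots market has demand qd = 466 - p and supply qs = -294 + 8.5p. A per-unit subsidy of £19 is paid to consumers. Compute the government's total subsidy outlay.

Government cost = £7657

Pre-subsidy: 466 - p = -294 + 8.5p gives p* = 80, q* = 386.
With the rebate, buyers effectively pay pb = ps − 19, where ps is the price sellers receive.
Demand in terms of ps becomes qd = 466 − 1(ps − 19) = 485 - ps. Setting this equal to supply: 485 - ps = -294 + 8.5ps, so ps = 82.
Buyers pay pb = 82 − 19 = 63; q' = -294 + 8.5·82 = 403.
Government outlay = subsidy × quantity = 19 × 403 = 7657.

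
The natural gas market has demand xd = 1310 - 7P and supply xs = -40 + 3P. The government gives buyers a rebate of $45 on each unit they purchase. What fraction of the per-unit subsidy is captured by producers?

Pre-subsidy: 1310 - 7P = -40 + 3P gives P* = 135, x* = 365.
With the rebate, buyers effectively pay Pb = Ps − 45, where Ps is the price sellers receive.
Demand in terms of Ps becomes xd = 1310 − 7(Ps − 45) = 1625 - 7Ps. Setting this equal to supply: 1625 - 7Ps = -40 + 3Ps, so Ps = 166.5.
Buyers pay Pb = 166.5 − 45 = 121.5; x' = -40 + 3·166.5 = 459.5.
Buyers' price falls by P* − Pb = 135 − 121.5 = 13.5; sellers' price rises by Ps − P* = 166.5 − 135 = 31.5.
So producers capture 31.5/45 = 0.7 of each unit of subsidy.

Producer share = 0.7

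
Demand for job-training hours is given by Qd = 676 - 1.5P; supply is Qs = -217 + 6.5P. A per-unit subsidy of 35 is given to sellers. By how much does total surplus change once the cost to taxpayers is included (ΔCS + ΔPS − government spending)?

Pre-subsidy: 676 - 1.5P = -217 + 6.5P gives P* = 111.625, Q* = 508.5625.
With the subsidy, sellers receive Ps = Pb + 35 for each unit, where Pb is the price buyers pay.
Supply in terms of Pb becomes Qs = -217 + 6.5(Pb + 35) = 10.5 + 6.5Pb. Setting this equal to demand: 676 - 1.5Pb = 10.5 + 6.5Pb, so Pb = 83.1875.
Sellers receive Ps = 83.1875 + 35 = 118.1875; Q' = 676 − 1.5·83.1875 = 551.21875.
ΔCS = ½(508.5625 + 551.21875)(111.625 − 83.1875) = 15068.7646484375; ΔPS = ½(508.5625 + 551.21875)(118.1875 − 111.625) = 3477.4072265625.
Government spending = 35 × 551.21875 = 19292.65625.
Net change = 15068.7646484375 + 3477.4072265625 − 19292.65625 = -746.484375. The loss equals the DWL triangle ½·35·42.65625.

Net change in total surplus = -746.484375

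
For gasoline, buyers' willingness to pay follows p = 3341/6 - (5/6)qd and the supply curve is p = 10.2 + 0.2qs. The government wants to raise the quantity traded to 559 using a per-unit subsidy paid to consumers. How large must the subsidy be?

Required subsidy s = 31 per unit

At q = 559, from the demand curve buyers pay pb = 3341/6 − (5/6)·559 = 91; from the supply curve sellers need ps = 10.2 + 0.2·559 = 122.
The subsidy must fill the gap: s = ps − pb = 122 − 91 = 31.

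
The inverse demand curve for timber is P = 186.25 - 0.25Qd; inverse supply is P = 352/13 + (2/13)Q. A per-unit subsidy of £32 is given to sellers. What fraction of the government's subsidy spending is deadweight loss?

DWL / government spending = 832/9941

Pre-subsidy: 186.25 - 0.25Q = 352/13 + (2/13)Q gives Q* = 2759/7 and P* = 614/7.
With the subsidy, sellers receive Ps = Pb + 32 for each unit, where Pb is the price buyers pay.
On the curves, Pb = 186.25 - 0.25Q and Ps = 352/13 + (2/13)Q; the wedge Ps − Pb = 32 gives 352/13 + (2/13)Q − (186.25 - 0.25Q) = 32, so Q' = 9941/21.
Then Pb = 186.25 − 0.25·(9941/21) = 1426/21 and Ps = 352/13 + (2/13)·(9941/21) = 2098/21.
ΔCS = ½(2759/7 + 9941/21)(614/7 − 1426/21) = 3789344/441; ΔPS = ½(2759/7 + 9941/21)(2098/21 − 614/7) = 2331904/441.
Government spending = 32 × 9941/21 = 318112/21.
DWL = ½ × 32 × (9941/21 − 2759/7) = 26624/21; fraction = (26624/21) / (318112/21) = 832/9941.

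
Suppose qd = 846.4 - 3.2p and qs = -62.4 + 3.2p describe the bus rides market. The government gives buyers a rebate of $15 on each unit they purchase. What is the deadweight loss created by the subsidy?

Pre-subsidy: 846.4 - 3.2p = -62.4 + 3.2p gives p* = 142, q* = 392.
With the rebate, buyers effectively pay pb = ps − 15, where ps is the price sellers receive.
Demand in terms of ps becomes qd = 846.4 − 3.2(ps − 15) = 894.4 - 3.2ps. Setting this equal to supply: 894.4 - 3.2ps = -62.4 + 3.2ps, so ps = 149.5.
Buyers pay pb = 149.5 − 15 = 134.5; q' = -62.4 + 3.2·149.5 = 416.
The subsidy expands output by 416 − 392 = 24 past the efficient level; on those units the gap between marginal cost and willingness to pay runs from 0 up to 15.
DWL = ½ × 15 × 24 = 180.

Deadweight loss = $180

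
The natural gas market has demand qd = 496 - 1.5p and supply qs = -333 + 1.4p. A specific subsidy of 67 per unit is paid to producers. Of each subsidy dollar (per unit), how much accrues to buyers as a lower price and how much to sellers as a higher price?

Pre-subsidy: 496 - 1.5p = -333 + 1.4p gives p* = 8290/29, q* = 1949/29.
With the subsidy, sellers receive ps = pb + 67 for each unit, where pb is the price buyers pay.
Supply in terms of pb becomes qs = -333 + 1.4(pb + 67) = -239.2 + 1.4pb. Setting this equal to demand: 496 - 1.5pb = -239.2 + 1.4pb, so pb = 7352/29.
Sellers receive ps = 7352/29 + 67 = 9295/29; q' = 496 − 1.5·(7352/29) = 3356/29.
Buyers' price falls by p* − pb = 8290/29 − 7352/29 = 938/29; sellers' price rises by ps − p* = 9295/29 − 8290/29 = 1005/29.

Buyers gain 938/29 per unit; sellers gain 1005/29 per unit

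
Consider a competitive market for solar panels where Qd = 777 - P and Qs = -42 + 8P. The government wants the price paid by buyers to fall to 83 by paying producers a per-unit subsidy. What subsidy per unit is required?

At a buyer price of 83, quantity demanded is 777 − 1·83 = 694.
Sellers supply 694 only when they receive Ps with -42 + 8·Ps = 694, i.e. Ps = 92.
s = Ps − Pb = 92 − 83 = 9.

Required subsidy s = 9 per unit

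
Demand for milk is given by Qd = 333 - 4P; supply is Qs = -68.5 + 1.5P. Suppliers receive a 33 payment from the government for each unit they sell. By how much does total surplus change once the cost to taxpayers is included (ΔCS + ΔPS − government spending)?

Net change in total surplus = -594

Pre-subsidy: 333 - 4P = -68.5 + 1.5P gives P* = 73, Q* = 41.
With the subsidy, sellers receive Ps = Pb + 33 for each unit, where Pb is the price buyers pay.
Supply in terms of Pb becomes Qs = -68.5 + 1.5(Pb + 33) = -19 + 1.5Pb. Setting this equal to demand: 333 - 4Pb = -19 + 1.5Pb, so Pb = 64.
Sellers receive Ps = 64 + 33 = 97; Q' = 333 − 4·64 = 77.
ΔCS = ½(41 + 77)(73 − 64) = 531; ΔPS = ½(41 + 77)(97 − 73) = 1416.
Government spending = 33 × 77 = 2541.
Net change = 531 + 1416 − 2541 = -594. The loss equals the DWL triangle ½·33·36.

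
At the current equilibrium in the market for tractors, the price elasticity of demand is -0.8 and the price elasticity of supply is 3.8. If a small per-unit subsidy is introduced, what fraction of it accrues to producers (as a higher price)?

For a small subsidy around the equilibrium, the benefit split depends on the relative slopes, which at a point are proportional to the elasticities.
Buyer share = εs/(εs + |εd|) = 3.8/(3.8 + 0.8) = 19/23; seller share = |εd|/(εs + |εd|) = 4/23.
So producers capture 4/23 of the subsidy.

Producer share = 4/23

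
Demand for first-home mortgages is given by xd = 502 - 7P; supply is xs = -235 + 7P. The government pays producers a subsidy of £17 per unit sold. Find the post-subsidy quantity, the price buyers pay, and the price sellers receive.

x' = 193; buyers pay 309/7; sellers receive 428/7

Pre-subsidy: 502 - 7P = -235 + 7P gives P* = 737/14, x* = 133.5.
With the subsidy, sellers receive Ps = Pb + 17 for each unit, where Pb is the price buyers pay.
Supply in terms of Pb becomes xs = -235 + 7(Pb + 17) = -116 + 7Pb. Setting this equal to demand: 502 - 7Pb = -116 + 7Pb, so Pb = 309/7.
Sellers receive Ps = 309/7 + 17 = 428/7; x' = 502 − 7·(309/7) = 193.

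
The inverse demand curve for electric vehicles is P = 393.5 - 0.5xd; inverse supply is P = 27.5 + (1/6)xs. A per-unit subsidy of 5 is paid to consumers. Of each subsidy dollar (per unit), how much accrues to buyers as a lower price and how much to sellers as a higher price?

Pre-subsidy: 393.5 - 0.5x = 27.5 + (1/6)x gives x* = 549 and P* = 119.
With the rebate, buyers effectively pay Pb = Ps − 5, where Ps is the price sellers receive.
On the curves, Pb = 393.5 - 0.5x and Ps = 27.5 + (1/6)x; the wedge Ps − Pb = 5 gives 27.5 + (1/6)x − (393.5 - 0.5x) = 5, so x' = 556.5.
Then Pb = 393.5 − 0.5·556.5 = 115.25 and Ps = 27.5 + (1/6)·556.5 = 120.25.
Buyers' price falls by P* − Pb = 119 − 115.25 = 3.75; sellers' price rises by Ps − P* = 120.25 − 119 = 1.25.

Buyers gain 3.75 per unit; sellers gain 1.25 per unit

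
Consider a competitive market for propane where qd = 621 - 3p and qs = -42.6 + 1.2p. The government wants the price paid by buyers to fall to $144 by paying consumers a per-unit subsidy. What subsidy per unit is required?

At a buyer price of 144, quantity demanded is 621 − 3·144 = 189.
Sellers supply 189 only when they receive ps with -42.6 + 1.2·ps = 189, i.e. ps = 193.
s = ps − pb = 193 − 144 = 49.

Required subsidy s = $49 per unit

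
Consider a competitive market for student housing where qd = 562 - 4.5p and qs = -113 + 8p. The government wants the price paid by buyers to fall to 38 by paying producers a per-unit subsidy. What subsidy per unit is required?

At a buyer price of 38, quantity demanded is 562 − 4.5·38 = 391.
Sellers supply 391 only when they receive ps with -113 + 8·ps = 391, i.e. ps = 63.
s = ps − pb = 63 − 38 = 25.

Required subsidy s = 25 per unit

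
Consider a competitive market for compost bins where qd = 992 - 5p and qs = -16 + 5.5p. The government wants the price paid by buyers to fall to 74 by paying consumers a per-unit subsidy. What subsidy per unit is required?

Required subsidy s = 42 per unit

At a buyer price of 74, quantity demanded is 992 − 5·74 = 622.
Sellers supply 622 only when they receive ps with -16 + 5.5·ps = 622, i.e. ps = 116.
s = ps − pb = 116 − 74 = 42.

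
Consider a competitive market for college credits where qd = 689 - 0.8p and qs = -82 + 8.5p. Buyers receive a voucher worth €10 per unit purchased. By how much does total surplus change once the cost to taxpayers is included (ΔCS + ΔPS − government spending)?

Net change in total surplus = -3400/93

Pre-subsidy: 689 - 0.8p = -82 + 8.5p gives p* = 2570/31, q* = 19303/31.
With the rebate, buyers effectively pay pb = ps − 10, where ps is the price sellers receive.
Demand in terms of ps becomes qd = 689 − 0.8(ps − 10) = 697 - 0.8ps. Setting this equal to supply: 697 - 0.8ps = -82 + 8.5ps, so ps = 7790/93.
Buyers pay pb = 7790/93 − 10 = 6860/93; q' = -82 + 8.5·(7790/93) = 58589/93.
ΔCS = ½(19303/31 + 58589/93)(2570/31 − 6860/93) = 1597150/279; ΔPS = ½(19303/31 + 58589/93)(7790/93 − 2570/31) = 150320/279.
Government spending = 10 × 58589/93 = 585890/93.
Net change = 1597150/279 + 150320/279 − 585890/93 = -3400/93. The loss equals the DWL triangle ½·10·680/93.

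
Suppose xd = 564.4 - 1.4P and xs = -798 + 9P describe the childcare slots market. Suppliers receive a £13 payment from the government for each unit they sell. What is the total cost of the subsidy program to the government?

Pre-subsidy: 564.4 - 1.4P = -798 + 9P gives P* = 131, x* = 381.
With the subsidy, sellers receive Ps = Pb + 13 for each unit, where Pb is the price buyers pay.
Supply in terms of Pb becomes xs = -798 + 9(Pb + 13) = -681 + 9Pb. Setting this equal to demand: 564.4 - 1.4Pb = -681 + 9Pb, so Pb = 119.75.
Sellers receive Ps = 119.75 + 13 = 132.75; x' = 564.4 − 1.4·119.75 = 396.75.
Government outlay = subsidy × quantity = 13 × 396.75 = 5157.75.

Government cost = £5157.75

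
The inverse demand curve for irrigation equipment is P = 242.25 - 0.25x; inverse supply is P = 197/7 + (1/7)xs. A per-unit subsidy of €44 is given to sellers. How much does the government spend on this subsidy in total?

Pre-subsidy: 242.25 - 0.25x = 197/7 + (1/7)x gives x* = 545 and P* = 106.
With the subsidy, sellers receive Ps = Pb + 44 for each unit, where Pb is the price buyers pay.
On the curves, Pb = 242.25 - 0.25x and Ps = 197/7 + (1/7)x; the wedge Ps − Pb = 44 gives 197/7 + (1/7)x − (242.25 - 0.25x) = 44, so x' = 657.
Then Pb = 242.25 − 0.25·657 = 78 and Ps = 197/7 + (1/7)·657 = 122.
Government outlay = subsidy × quantity = 44 × 657 = 28908.

Government cost = €28908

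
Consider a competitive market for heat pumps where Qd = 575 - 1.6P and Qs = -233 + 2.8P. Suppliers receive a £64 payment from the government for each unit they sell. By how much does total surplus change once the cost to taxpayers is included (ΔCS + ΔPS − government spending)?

Pre-subsidy: 575 - 1.6P = -233 + 2.8P gives P* = 2020/11, Q* = 3093/11.
With the subsidy, sellers receive Ps = Pb + 64 for each unit, where Pb is the price buyers pay.
Supply in terms of Pb becomes Qs = -233 + 2.8(Pb + 64) = -53.8 + 2.8Pb. Setting this equal to demand: 575 - 1.6Pb = -53.8 + 2.8Pb, so Pb = 1572/11.
Sellers receive Ps = 1572/11 + 64 = 2276/11; Q' = 575 − 1.6·(1572/11) = 19049/55.
ΔCS = ½(3093/11 + 19049/55)(2020/11 − 1572/11) = 7731136/605; ΔPS = ½(3093/11 + 19049/55)(2276/11 − 2020/11) = 4417792/605.
Government spending = 64 × 19049/55 = 1219136/55.
Net change = 7731136/605 + 4417792/605 − 1219136/55 = -114688/55. The loss equals the DWL triangle ½·64·3584/55.

Net change in total surplus = -114688/55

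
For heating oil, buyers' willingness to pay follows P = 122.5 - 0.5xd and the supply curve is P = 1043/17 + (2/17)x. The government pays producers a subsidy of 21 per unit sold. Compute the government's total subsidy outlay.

Government cost = 2793

Pre-subsidy: 122.5 - 0.5x = 1043/17 + (2/17)x gives x* = 99 and P* = 73.
With the subsidy, sellers receive Ps = Pb + 21 for each unit, where Pb is the price buyers pay.
On the curves, Pb = 122.5 - 0.5x and Ps = 1043/17 + (2/17)x; the wedge Ps − Pb = 21 gives 1043/17 + (2/17)x − (122.5 - 0.5x) = 21, so x' = 133.
Then Pb = 122.5 − 0.5·133 = 56 and Ps = 1043/17 + (2/17)·133 = 77.
Government outlay = subsidy × quantity = 21 × 133 = 2793.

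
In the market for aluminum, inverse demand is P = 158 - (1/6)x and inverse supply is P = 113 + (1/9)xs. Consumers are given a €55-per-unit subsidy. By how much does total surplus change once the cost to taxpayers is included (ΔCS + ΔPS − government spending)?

Pre-subsidy: 158 - (1/6)x = 113 + (1/9)x gives x* = 162 and P* = 131.
With the rebate, buyers effectively pay Pb = Ps − 55, where Ps is the price sellers receive.
On the curves, Pb = 158 - (1/6)x and Ps = 113 + (1/9)x; the wedge Ps − Pb = 55 gives 113 + (1/9)x − (158 - (1/6)x) = 55, so x' = 360.
Then Pb = 158 − (1/6)·360 = 98 and Ps = 113 + (1/9)·360 = 153.
ΔCS = ½(162 + 360)(131 − 98) = 8613; ΔPS = ½(162 + 360)(153 − 131) = 5742.
Government spending = 55 × 360 = 19800.
Net change = 8613 + 5742 − 19800 = -5445. The loss equals the DWL triangle ½·55·198.

Net change in total surplus = -€5445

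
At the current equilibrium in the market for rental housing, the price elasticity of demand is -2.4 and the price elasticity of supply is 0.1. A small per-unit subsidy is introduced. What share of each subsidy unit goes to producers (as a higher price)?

Producer share = 0.96

For a small subsidy around the equilibrium, the benefit split depends on the relative slopes, which at a point are proportional to the elasticities.
Buyer share = εs/(εs + |εd|) = 0.1/(0.1 + 2.4) = 0.04; seller share = |εd|/(εs + |εd|) = 0.96.
So producers capture 0.96 of the subsidy.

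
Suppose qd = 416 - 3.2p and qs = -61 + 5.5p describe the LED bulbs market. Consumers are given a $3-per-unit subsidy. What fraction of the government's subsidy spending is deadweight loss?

Pre-subsidy: 416 - 3.2p = -61 + 5.5p gives p* = 1590/29, q* = 6976/29.
With the rebate, buyers effectively pay pb = ps − 3, where ps is the price sellers receive.
Demand in terms of ps becomes qd = 416 − 3.2(ps − 3) = 425.6 - 3.2ps. Setting this equal to supply: 425.6 - 3.2ps = -61 + 5.5ps, so ps = 1622/29.
Buyers pay pb = 1622/29 − 3 = 1535/29; q' = -61 + 5.5·(1622/29) = 7152/29.
ΔCS = ½(6976/29 + 7152/29)(1590/29 − 1535/29) = 388520/841; ΔPS = ½(6976/29 + 7152/29)(1622/29 − 1590/29) = 226048/841.
Government spending = 3 × 7152/29 = 21456/29.
DWL = ½ × 3 × (7152/29 − 6976/29) = 264/29; fraction = (264/29) / (21456/29) = 11/894.

DWL / government spending = 11/894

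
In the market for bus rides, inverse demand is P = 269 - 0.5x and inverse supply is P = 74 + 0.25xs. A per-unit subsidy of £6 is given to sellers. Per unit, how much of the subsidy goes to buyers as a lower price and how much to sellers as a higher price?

Pre-subsidy: 269 - 0.5x = 74 + 0.25x gives x* = 260 and P* = 139.
With the subsidy, sellers receive Ps = Pb + 6 for each unit, where Pb is the price buyers pay.
On the curves, Pb = 269 - 0.5x and Ps = 74 + 0.25x; the wedge Ps − Pb = 6 gives 74 + 0.25x − (269 - 0.5x) = 6, so x' = 268.
Then Pb = 269 − 0.5·268 = 135 and Ps = 74 + 0.25·268 = 141.
Buyers' price falls by P* − Pb = 139 − 135 = 4; sellers' price rises by Ps − P* = 141 − 139 = 2.

Buyers gain £4 per unit; sellers gain £2 per unit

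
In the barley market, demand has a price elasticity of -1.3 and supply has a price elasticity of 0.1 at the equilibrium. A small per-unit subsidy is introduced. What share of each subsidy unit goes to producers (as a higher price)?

Producer share = 13/14

For a small subsidy around the equilibrium, the benefit split depends on the relative slopes, which at a point are proportional to the elasticities.
Buyer share = εs/(εs + |εd|) = 0.1/(0.1 + 1.3) = 1/14; seller share = |εd|/(εs + |εd|) = 13/14.
So producers capture 13/14 of the subsidy.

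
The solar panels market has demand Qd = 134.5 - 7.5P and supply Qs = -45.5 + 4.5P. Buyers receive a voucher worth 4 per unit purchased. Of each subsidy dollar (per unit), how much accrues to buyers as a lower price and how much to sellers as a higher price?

Buyers gain 1.5 per unit; sellers gain 2.5 per unit

Pre-subsidy: 134.5 - 7.5P = -45.5 + 4.5P gives P* = 15, Q* = 22.
With the rebate, buyers effectively pay Pb = Ps − 4, where Ps is the price sellers receive.
Demand in terms of Ps becomes Qd = 134.5 − 7.5(Ps − 4) = 164.5 - 7.5Ps. Setting this equal to supply: 164.5 - 7.5Ps = -45.5 + 4.5Ps, so Ps = 17.5.
Buyers pay Pb = 17.5 − 4 = 13.5; Q' = -45.5 + 4.5·17.5 = 33.25.
Buyers' price falls by P* − Pb = 15 − 13.5 = 1.5; sellers' price rises by Ps − P* = 17.5 − 15 = 2.5.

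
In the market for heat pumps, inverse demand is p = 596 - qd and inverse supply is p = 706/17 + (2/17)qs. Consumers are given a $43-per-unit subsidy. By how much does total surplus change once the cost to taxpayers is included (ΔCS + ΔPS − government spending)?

Net change in total surplus = -31433/38

Pre-subsidy: 596 - q = 706/17 + (2/17)q gives q* = 9426/19 and p* = 1898/19.
With the rebate, buyers effectively pay pb = ps − 43, where ps is the price sellers receive.
On the curves, pb = 596 - q and ps = 706/17 + (2/17)q; the wedge ps − pb = 43 gives 706/17 + (2/17)q − (596 - q) = 43, so q' = 10157/19.
Then pb = 596 − 1·(10157/19) = 1167/19 and ps = 706/17 + (2/17)·(10157/19) = 1984/19.
ΔCS = ½(9426/19 + 10157/19)(1898/19 − 1167/19) = 14315173/722; ΔPS = ½(9426/19 + 10157/19)(1984/19 − 1898/19) = 842069/361.
Government spending = 43 × 10157/19 = 436751/19.
Net change = 14315173/722 + 842069/361 − 436751/19 = -31433/38. The loss equals the DWL triangle ½·43·731/19.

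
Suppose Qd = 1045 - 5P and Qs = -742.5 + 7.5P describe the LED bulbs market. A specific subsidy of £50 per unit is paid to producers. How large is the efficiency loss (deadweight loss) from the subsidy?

Deadweight loss = £3750

Pre-subsidy: 1045 - 5P = -742.5 + 7.5P gives P* = 143, Q* = 330.
With the subsidy, sellers receive Ps = Pb + 50 for each unit, where Pb is the price buyers pay.
Supply in terms of Pb becomes Qs = -742.5 + 7.5(Pb + 50) = -367.5 + 7.5Pb. Setting this equal to demand: 1045 - 5Pb = -367.5 + 7.5Pb, so Pb = 113.
Sellers receive Ps = 113 + 50 = 163; Q' = 1045 − 5·113 = 480.
The subsidy expands output by 480 − 330 = 150 past the efficient level; on those units the gap between marginal cost and willingness to pay runs from 0 up to 50.
DWL = ½ × 50 × 150 = 3750.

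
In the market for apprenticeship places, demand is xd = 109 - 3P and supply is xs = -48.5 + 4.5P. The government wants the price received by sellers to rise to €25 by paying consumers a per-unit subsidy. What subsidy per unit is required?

Required subsidy s = €10 per unit

At a seller price of 25, quantity supplied is -48.5 + 4.5·25 = 64.
Buyers absorb 64 only when they pay Pb with 109 − 3·Pb = 64, i.e. Pb = 15.
s = Ps − Pb = 25 − 15 = 10.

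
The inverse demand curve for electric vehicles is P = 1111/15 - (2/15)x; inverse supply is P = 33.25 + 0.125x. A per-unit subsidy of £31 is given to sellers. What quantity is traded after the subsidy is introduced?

x' = 278

Pre-subsidy: 1111/15 - (2/15)x = 33.25 + 0.125x gives x* = 158 and P* = 53.
With the subsidy, sellers receive Ps = Pb + 31 for each unit, where Pb is the price buyers pay.
On the curves, Pb = 1111/15 - (2/15)x and Ps = 33.25 + 0.125x; the wedge Ps − Pb = 31 gives 33.25 + 0.125x − (1111/15 - (2/15)x) = 31, so x' = 278.
Then Pb = 1111/15 − (2/15)·278 = 37 and Ps = 33.25 + 0.125·278 = 68.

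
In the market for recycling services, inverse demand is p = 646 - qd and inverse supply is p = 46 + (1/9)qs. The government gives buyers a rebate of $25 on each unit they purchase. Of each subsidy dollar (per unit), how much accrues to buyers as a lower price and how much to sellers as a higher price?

Pre-subsidy: 646 - q = 46 + (1/9)q gives q* = 540 and p* = 106.
With the rebate, buyers effectively pay pb = ps − 25, where ps is the price sellers receive.
On the curves, pb = 646 - q and ps = 46 + (1/9)q; the wedge ps − pb = 25 gives 46 + (1/9)q − (646 - q) = 25, so q' = 562.5.
Then pb = 646 − 1·562.5 = 83.5 and ps = 46 + (1/9)·562.5 = 108.5.
Buyers' price falls by p* − pb = 106 − 83.5 = 22.5; sellers' price rises by ps − p* = 108.5 − 106 = 2.5.

Buyers gain $22.5 per unit; sellers gain $2.5 per unit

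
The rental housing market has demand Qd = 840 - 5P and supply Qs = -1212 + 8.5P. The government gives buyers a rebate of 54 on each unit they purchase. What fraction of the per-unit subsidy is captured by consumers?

Pre-subsidy: 840 - 5P = -1212 + 8.5P gives P* = 152, Q* = 80.
With the rebate, buyers effectively pay Pb = Ps − 54, where Ps is the price sellers receive.
Demand in terms of Ps becomes Qd = 840 − 5(Ps − 54) = 1110 - 5Ps. Setting this equal to supply: 1110 - 5Ps = -1212 + 8.5Ps, so Ps = 172.
Buyers pay Pb = 172 − 54 = 118; Q' = -1212 + 8.5·172 = 250.
Buyers' price falls by P* − Pb = 152 − 118 = 34; sellers' price rises by Ps − P* = 172 − 152 = 20.
So consumers capture 34/54 = 17/27 of each unit of subsidy.

Consumer share = 17/27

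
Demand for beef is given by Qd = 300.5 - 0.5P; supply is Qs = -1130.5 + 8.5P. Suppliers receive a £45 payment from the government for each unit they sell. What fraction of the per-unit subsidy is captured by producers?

Pre-subsidy: 300.5 - 0.5P = -1130.5 + 8.5P gives P* = 159, Q* = 221.
With the subsidy, sellers receive Ps = Pb + 45 for each unit, where Pb is the price buyers pay.
Supply in terms of Pb becomes Qs = -1130.5 + 8.5(Pb + 45) = -748 + 8.5Pb. Setting this equal to demand: 300.5 - 0.5Pb = -748 + 8.5Pb, so Pb = 116.5.
Sellers receive Ps = 116.5 + 45 = 161.5; Q' = 300.5 − 0.5·116.5 = 242.25.
Buyers' price falls by P* − Pb = 159 − 116.5 = 42.5; sellers' price rises by Ps − P* = 161.5 − 159 = 2.5.
So producers capture 2.5/45 = 1/18 of each unit of subsidy.

Producer share = 1/18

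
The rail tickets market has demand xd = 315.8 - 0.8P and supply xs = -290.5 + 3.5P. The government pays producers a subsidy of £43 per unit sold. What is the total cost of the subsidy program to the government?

Government cost = £9933

Pre-subsidy: 315.8 - 0.8P = -290.5 + 3.5P gives P* = 141, x* = 203.
With the subsidy, sellers receive Ps = Pb + 43 for each unit, where Pb is the price buyers pay.
Supply in terms of Pb becomes xs = -290.5 + 3.5(Pb + 43) = -140 + 3.5Pb. Setting this equal to demand: 315.8 - 0.8Pb = -140 + 3.5Pb, so Pb = 106.
Sellers receive Ps = 106 + 43 = 149; x' = 315.8 − 0.8·106 = 231.
Government outlay = subsidy × quantity = 43 × 231 = 9933.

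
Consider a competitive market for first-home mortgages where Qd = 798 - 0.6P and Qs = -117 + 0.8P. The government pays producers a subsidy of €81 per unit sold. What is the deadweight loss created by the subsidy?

Pre-subsidy: 798 - 0.6P = -117 + 0.8P gives P* = 4575/7, Q* = 2841/7.
With the subsidy, sellers receive Ps = Pb + 81 for each unit, where Pb is the price buyers pay.
Supply in terms of Pb becomes Qs = -117 + 0.8(Pb + 81) = -52.2 + 0.8Pb. Setting this equal to demand: 798 - 0.6Pb = -52.2 + 0.8Pb, so Pb = 4251/7.
Sellers receive Ps = 4251/7 + 81 = 4818/7; Q' = 798 − 0.6·(4251/7) = 15177/35.
The subsidy expands output by 15177/35 − 2841/7 = 972/35 past the efficient level; on those units the gap between marginal cost and willingness to pay runs from 0 up to 81.
DWL = ½ × 81 × 972/35 = 39366/35.

Deadweight loss = 39366/35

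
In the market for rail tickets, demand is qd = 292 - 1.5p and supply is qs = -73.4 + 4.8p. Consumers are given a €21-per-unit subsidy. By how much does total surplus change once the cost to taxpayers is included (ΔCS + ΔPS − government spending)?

Net change in total surplus = -€252

Pre-subsidy: 292 - 1.5p = -73.4 + 4.8p gives p* = 58, q* = 205.
With the rebate, buyers effectively pay pb = ps − 21, where ps is the price sellers receive.
Demand in terms of ps becomes qd = 292 − 1.5(ps − 21) = 323.5 - 1.5ps. Setting this equal to supply: 323.5 - 1.5ps = -73.4 + 4.8ps, so ps = 63.
Buyers pay pb = 63 − 21 = 42; q' = -73.4 + 4.8·63 = 229.
ΔCS = ½(205 + 229)(58 − 42) = 3472; ΔPS = ½(205 + 229)(63 − 58) = 1085.
Government spending = 21 × 229 = 4809.
Net change = 3472 + 1085 − 4809 = -252. The loss equals the DWL triangle ½·21·24.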